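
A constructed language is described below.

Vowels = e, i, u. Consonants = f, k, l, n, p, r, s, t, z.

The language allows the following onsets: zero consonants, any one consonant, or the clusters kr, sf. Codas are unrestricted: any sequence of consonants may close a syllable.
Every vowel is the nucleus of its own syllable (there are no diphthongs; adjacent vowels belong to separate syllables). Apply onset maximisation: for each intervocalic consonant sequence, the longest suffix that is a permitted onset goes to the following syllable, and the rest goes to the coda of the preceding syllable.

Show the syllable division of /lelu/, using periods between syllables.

le.lu

The vowels are e, u — 2 nuclei, so 2 syllables.
σ1/σ2 boundary: just /l/ — single C goes to the following onset.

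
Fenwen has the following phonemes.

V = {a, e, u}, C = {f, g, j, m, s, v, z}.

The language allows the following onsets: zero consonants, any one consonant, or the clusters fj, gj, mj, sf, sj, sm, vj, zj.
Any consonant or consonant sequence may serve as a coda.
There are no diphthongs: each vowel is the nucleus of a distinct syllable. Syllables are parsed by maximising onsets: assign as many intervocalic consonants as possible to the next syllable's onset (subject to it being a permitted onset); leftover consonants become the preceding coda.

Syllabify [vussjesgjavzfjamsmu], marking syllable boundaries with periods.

The vowels are u, e, a, a, u — 5 nuclei, so 5 syllables.
/u…e/ gap (V1→V2): cluster /ssj/ — the longest permitted-onset suffix is /sj/; onset = /sj/, preceding coda = /s/.
/e…a/ gap (V2→V3): cluster /sgj/ — the longest permitted-onset suffix is /gj/; onset = /gj/, preceding coda = /s/.
/a…a/ gap (V3→V4): /vzfj/; trying suffixes from longest down, /fj/ is the first permitted one, so coda /vz/ | onset /fj/.
/a…u/ gap (V4→V5): /msm/ splits as /m/ + /sm/ (/sm/ is the longest suffix that is a licit onset).

vus.sjes.gjavz.fjam.smu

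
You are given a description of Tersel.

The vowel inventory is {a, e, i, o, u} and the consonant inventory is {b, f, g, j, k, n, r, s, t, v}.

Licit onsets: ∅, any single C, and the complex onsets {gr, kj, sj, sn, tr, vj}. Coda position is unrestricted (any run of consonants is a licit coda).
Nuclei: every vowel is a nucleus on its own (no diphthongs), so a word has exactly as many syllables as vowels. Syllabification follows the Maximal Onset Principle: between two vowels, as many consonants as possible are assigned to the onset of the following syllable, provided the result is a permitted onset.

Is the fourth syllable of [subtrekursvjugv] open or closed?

The vowels are u, e, u, u — 4 nuclei, so 4 syllables.
/u…e/ gap (V1→V2): /btr/ splits as /b/ + /tr/ (/tr/ is the longest suffix that is a licit onset).
/e…u/ gap (V2→V3): just /k/ — single C goes to the following onset.
/u…u/ gap (V3→V4): /rsvj/ splits as /rs/ + /vj/ (/vj/ is the longest suffix that is a licit onset).
Syllabification: sub.tre.kurs.vjugv.
Syllable 4 is /vjugv/ with coda /gv/, so it is closed.

closed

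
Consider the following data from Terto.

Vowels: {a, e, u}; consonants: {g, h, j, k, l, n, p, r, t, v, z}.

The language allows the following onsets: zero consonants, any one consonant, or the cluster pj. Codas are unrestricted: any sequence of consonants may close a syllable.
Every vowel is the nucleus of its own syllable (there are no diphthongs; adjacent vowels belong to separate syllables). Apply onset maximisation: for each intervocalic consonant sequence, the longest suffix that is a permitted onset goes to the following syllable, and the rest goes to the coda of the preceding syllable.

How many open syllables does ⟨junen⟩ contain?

The vowels are u, e — 2 nuclei, so 2 syllables.
σ1/σ2 boundary: just /n/ — single C goes to the following onset.
Putting it together: ju.nen.
Classifying each syllable: /ju/ (open), /nen/ (closed).
Open syllables: 1.

1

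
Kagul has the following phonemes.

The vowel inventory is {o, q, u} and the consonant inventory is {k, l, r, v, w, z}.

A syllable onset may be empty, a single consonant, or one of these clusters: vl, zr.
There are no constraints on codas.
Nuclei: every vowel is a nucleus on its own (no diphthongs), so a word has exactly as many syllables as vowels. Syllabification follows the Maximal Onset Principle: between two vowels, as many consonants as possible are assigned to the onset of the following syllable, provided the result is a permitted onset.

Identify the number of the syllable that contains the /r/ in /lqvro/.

2

The vowels are q, o — 2 nuclei, so 2 syllables.
Between /q/ (V1) and /o/ (V2): /vr/ splits as /v/ + /r/ (/r/ is the longest suffix that is a licit onset).
Putting it together: lqv.ro.
The /r/ is in the onset of syllable 2 (/ro/).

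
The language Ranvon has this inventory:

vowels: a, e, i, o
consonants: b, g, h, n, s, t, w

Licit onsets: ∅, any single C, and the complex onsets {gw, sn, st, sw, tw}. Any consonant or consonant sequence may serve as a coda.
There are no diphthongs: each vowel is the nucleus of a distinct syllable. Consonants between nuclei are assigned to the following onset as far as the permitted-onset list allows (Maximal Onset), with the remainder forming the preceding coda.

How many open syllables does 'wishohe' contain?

2

Nuclei (vowels): i, o, e → 3 syllables.
Between /i/ (V1) and /o/ (V2): /sh/; trying suffixes from longest down, /h/ is the first permitted one, so coda /s/ | onset /h/.
Between /o/ (V2) and /e/ (V3): /h/ is a single consonant, so it becomes the next onset.
Syllabification: wis.ho.he.
Classifying each syllable: /wis/ (closed), /ho/ (open), /he/ (open).
Open syllables: 2.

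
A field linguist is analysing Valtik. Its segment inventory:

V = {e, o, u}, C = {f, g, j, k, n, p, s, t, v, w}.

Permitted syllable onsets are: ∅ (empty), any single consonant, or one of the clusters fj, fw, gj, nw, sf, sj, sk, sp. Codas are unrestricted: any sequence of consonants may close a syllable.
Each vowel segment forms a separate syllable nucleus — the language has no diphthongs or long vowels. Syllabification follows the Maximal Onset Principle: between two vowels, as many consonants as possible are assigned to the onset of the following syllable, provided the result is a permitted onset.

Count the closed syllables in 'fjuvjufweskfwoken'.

Vowels present: u, u, e, o, e; each is a nucleus, giving 5 syllables.
σ1/σ2 boundary: /vj/ — longest licit onset from the right is /j/, leaving /v/ as coda.
σ2/σ3 boundary: cluster /fw/ — /fw/ is itself a permitted onset, so the whole cluster goes right; preceding coda = ∅.
σ3/σ4 boundary: /skfw/ splits as /sk/ + /fw/ (/fw/ is the longest suffix that is a licit onset).
σ4/σ5 boundary: /k/ → onset of the next syllable (single consonants are always licit onsets).
So the parse is fjuv.ju.fwesk.fwo.ken.
Classifying each syllable: /fjuv/ (closed), /ju/ (open), /fwesk/ (closed), /fwo/ (open), /ken/ (closed).
Closed syllables: 3.

3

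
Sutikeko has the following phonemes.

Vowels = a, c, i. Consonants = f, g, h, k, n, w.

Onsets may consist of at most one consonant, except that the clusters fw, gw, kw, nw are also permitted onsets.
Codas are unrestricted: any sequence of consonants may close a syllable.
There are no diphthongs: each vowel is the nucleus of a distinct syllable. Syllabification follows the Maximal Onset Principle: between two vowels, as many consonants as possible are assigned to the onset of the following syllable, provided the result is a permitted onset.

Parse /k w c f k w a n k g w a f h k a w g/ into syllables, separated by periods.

kwcf.kwank.gwafh.kawg

Nuclei (vowels): c, a, a, a → 4 syllables.
σ1/σ2 boundary: /fkw/ splits as /f/ + /kw/ (/kw/ is the longest suffix that is a licit onset).
σ2/σ3 boundary: /nkgw/ splits as /nk/ + /gw/ (/gw/ is the longest suffix that is a licit onset).
σ3/σ4 boundary: /fhk/ splits as /fh/ + /k/ (/k/ is the longest suffix that is a licit onset).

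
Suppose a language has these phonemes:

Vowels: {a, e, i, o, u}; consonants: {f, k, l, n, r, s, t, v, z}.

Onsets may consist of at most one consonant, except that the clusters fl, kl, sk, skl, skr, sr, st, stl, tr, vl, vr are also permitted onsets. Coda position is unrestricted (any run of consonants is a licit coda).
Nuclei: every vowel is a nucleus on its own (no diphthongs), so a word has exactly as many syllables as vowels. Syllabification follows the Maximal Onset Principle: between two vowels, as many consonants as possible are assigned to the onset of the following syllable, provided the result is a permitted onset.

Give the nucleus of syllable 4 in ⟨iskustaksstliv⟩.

Vowels present: i, u, a, i; each is a nucleus, giving 4 syllables.
The fourth nucleus (vowel 4 from the left) is /i/.

i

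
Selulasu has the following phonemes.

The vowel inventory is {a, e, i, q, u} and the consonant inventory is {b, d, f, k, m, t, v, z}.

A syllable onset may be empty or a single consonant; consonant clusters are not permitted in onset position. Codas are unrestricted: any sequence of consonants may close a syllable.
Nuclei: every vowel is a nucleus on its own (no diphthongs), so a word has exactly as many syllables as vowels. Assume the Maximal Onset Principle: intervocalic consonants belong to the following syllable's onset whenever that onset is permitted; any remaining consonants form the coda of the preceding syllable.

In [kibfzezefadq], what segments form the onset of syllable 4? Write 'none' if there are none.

Vowels present: i, e, e, a, q; each is a nucleus, giving 5 syllables.
V1 /i/ – V2 /e/: cluster /bfz/ — the longest permitted-onset suffix is /z/; onset = /z/, preceding coda = /bf/.
V2 /e/ – V3 /e/: just /z/ — single C goes to the following onset.
V3 /e/ – V4 /a/: just /f/ — single C goes to the following onset.
V4 /a/ – V5 /q/: just /d/ — single C goes to the following onset.
So the parse is kibf.ze.ze.fa.dq.
Syllable 4 is /fa/: onset /f/, nucleus /a/, coda ∅.

f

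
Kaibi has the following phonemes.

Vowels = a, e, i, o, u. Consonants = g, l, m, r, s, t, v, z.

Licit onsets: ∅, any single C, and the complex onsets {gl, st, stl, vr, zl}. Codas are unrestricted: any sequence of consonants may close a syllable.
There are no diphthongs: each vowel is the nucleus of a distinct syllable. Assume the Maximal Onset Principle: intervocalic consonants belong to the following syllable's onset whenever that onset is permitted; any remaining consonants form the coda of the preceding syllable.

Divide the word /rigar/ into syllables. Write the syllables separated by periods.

Nuclei (vowels): i, a → 2 syllables.
Between /i/ (V1) and /a/ (V2): /g/ → onset of the next syllable (single consonants are always licit onsets).

ri.gar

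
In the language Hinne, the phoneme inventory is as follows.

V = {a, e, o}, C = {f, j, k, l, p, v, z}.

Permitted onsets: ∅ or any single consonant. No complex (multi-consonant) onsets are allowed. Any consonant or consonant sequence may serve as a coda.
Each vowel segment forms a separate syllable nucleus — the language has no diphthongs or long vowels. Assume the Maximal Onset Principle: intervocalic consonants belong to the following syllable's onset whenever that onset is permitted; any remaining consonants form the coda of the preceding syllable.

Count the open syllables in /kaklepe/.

The vowels are a, e, e — 3 nuclei, so 3 syllables.
Between /a/ (V1) and /e/ (V2): /kl/; trying suffixes from longest down, /l/ is the first permitted one, so coda /k/ | onset /l/.
Between /e/ (V2) and /e/ (V3): just /p/ — single C goes to the following onset.
Result: kak.le.pe.
Classifying each syllable: /kak/ (closed), /le/ (open), /pe/ (open).
Open syllables: 2.

2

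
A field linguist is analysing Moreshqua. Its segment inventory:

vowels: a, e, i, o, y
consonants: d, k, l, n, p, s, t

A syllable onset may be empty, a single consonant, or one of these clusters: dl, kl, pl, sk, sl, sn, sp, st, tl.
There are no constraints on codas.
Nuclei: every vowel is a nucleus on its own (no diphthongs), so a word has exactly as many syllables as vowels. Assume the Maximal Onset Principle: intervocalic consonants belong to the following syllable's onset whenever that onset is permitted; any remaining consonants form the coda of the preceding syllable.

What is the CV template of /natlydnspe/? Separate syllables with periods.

The vowels are a, y, e — 3 nuclei, so 3 syllables.
/a…y/ gap (V1→V2): /tl/ — entire cluster is a permitted onset → onset /tl/, coda ∅.
/y…e/ gap (V2→V3): /dnsp/; trying suffixes from longest down, /sp/ is the first permitted one, so coda /dn/ | onset /sp/.
Syllabification: na.tlydn.spe.
Mapping each syllable to C/V: /na/ → CV, /tlydn/ → CCVCC, /spe/ → CCV.

CV.CCVCC.CCV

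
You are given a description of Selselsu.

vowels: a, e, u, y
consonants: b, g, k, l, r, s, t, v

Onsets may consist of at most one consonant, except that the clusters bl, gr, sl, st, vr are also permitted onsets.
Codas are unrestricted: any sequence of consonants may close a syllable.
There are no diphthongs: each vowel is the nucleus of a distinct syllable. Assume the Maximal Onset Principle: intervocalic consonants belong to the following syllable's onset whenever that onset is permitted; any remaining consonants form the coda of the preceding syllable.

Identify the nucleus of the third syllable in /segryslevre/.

Vowels present: e, y, e, e; each is a nucleus, giving 4 syllables.
The third nucleus (vowel 3 from the left) is /e/.

e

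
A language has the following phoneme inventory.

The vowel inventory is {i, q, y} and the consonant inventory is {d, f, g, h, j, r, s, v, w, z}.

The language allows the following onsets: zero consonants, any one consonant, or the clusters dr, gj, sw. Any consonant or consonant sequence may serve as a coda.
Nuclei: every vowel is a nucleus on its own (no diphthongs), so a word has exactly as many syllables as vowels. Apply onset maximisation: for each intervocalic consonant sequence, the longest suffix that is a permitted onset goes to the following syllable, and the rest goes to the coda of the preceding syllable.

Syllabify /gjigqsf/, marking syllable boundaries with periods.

Vowels present: i, q; each is a nucleus, giving 2 syllables.
V1 /i/ – V2 /q/: /g/ → onset of the next syllable (single consonants are always licit onsets).

gji.gqsf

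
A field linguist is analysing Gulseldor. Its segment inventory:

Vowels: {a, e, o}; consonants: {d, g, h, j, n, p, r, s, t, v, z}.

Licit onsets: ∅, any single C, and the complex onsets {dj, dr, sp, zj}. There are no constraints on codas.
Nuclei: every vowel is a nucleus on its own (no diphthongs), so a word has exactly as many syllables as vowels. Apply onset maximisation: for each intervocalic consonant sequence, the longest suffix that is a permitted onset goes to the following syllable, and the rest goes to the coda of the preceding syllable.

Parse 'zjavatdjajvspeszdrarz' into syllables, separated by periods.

Vowels present: a, a, a, e, a; each is a nucleus, giving 5 syllables.
Between /a/ (V1) and /a/ (V2): just /v/ — single C goes to the following onset.
Between /a/ (V2) and /a/ (V3): cluster /tdj/ — the longest permitted-onset suffix is /dj/; onset = /dj/, preceding coda = /t/.
Between /a/ (V3) and /e/ (V4): /jvsp/ — longest licit onset from the right is /sp/, leaving /jv/ as coda.
Between /e/ (V4) and /a/ (V5): /szdr/ splits as /sz/ + /dr/ (/dr/ is the longest suffix that is a licit onset).

zja.vat.djajv.spesz.drarz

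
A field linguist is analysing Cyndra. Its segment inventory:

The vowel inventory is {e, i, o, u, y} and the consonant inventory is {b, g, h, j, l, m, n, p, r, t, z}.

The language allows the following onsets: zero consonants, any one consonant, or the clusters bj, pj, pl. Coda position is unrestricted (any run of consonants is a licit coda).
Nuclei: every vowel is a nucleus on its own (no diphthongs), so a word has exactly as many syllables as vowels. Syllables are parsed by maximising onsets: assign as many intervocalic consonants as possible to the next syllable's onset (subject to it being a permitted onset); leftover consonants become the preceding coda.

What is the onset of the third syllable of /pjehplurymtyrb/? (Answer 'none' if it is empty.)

r

Vowels present: e, u, y, y; each is a nucleus, giving 4 syllables.
σ1/σ2 boundary: cluster /hpl/ — the longest permitted-onset suffix is /pl/; onset = /pl/, preceding coda = /h/.
σ2/σ3 boundary: /r/ → onset of the next syllable (single consonants are always licit onsets).
σ3/σ4 boundary: /mt/ — longest licit onset from the right is /t/, leaving /m/ as coda.
Syllabification: pjeh.plu.rym.tyrb.
Syllable 3 is /rym/: onset /r/, nucleus /y/, coda /m/.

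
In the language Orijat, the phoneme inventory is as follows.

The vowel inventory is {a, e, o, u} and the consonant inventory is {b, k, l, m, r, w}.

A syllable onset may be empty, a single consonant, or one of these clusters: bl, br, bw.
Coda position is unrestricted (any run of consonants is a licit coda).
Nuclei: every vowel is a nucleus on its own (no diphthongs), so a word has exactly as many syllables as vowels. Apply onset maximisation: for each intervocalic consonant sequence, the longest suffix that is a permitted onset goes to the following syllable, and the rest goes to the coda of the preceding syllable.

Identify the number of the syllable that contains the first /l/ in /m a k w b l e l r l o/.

The vowels are a, e, o — 3 nuclei, so 3 syllables.
Between /a/ (V1) and /e/ (V2): /kwbl/ splits as /kw/ + /bl/ (/bl/ is the longest suffix that is a licit onset).
Between /e/ (V2) and /o/ (V3): cluster /lrl/ — the longest permitted-onset suffix is /l/; onset = /l/, preceding coda = /lr/.
Result: makw.blelr.lo.
The first /l/ is in the onset of syllable 2 (/blelr/).

2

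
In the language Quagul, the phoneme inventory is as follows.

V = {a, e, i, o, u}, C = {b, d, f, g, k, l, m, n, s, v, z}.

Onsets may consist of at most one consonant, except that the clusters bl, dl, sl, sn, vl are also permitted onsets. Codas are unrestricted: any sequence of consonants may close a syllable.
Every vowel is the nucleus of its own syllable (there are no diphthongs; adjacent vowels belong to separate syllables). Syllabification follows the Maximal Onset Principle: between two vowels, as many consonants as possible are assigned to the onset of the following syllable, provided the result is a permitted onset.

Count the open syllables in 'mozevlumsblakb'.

Vowels present: o, e, u, a; each is a nucleus, giving 4 syllables.
σ1/σ2 boundary: /z/ → onset of the next syllable (single consonants are always licit onsets).
σ2/σ3 boundary: cluster /vl/ — /vl/ is itself a permitted onset, so the whole cluster goes right; preceding coda = ∅.
σ3/σ4 boundary: /msbl/ splits as /ms/ + /bl/ (/bl/ is the longest suffix that is a licit onset).
Result: mo.ze.vlums.blakb.
Classifying each syllable: /mo/ (open), /ze/ (open), /vlums/ (closed), /blakb/ (closed).
Open syllables: 2.

2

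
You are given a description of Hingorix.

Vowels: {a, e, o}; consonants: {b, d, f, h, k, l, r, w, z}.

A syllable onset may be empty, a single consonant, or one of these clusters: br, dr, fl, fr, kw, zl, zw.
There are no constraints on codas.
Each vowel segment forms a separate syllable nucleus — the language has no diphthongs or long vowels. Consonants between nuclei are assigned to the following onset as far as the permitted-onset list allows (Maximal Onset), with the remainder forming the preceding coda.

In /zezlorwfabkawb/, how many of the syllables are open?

Nuclei (vowels): e, o, a, a → 4 syllables.
/e…o/ gap (V1→V2): cluster /zl/ — /zl/ is itself a permitted onset, so the whole cluster goes right; preceding coda = ∅.
/o…a/ gap (V2→V3): /rwf/ splits as /rw/ + /f/ (/f/ is the longest suffix that is a licit onset).
/a…a/ gap (V3→V4): cluster /bk/ — the longest permitted-onset suffix is /k/; onset = /k/, preceding coda = /b/.
So the parse is ze.zlorw.fab.kawb.
Classifying each syllable: /ze/ (open), /zlorw/ (closed), /fab/ (closed), /kawb/ (closed).
Open syllables: 1.

1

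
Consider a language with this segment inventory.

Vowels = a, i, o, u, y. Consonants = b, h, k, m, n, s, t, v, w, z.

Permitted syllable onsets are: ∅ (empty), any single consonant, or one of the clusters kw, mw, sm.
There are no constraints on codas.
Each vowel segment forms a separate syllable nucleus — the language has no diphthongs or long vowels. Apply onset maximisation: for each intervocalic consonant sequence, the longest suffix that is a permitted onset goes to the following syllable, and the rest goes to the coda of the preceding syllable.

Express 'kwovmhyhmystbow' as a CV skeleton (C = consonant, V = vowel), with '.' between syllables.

CCVCC.CVC.CVCC.CVC

Nuclei (vowels): o, y, y, o → 4 syllables.
V1 /o/ – V2 /y/: /vmh/; trying suffixes from longest down, /h/ is the first permitted one, so coda /vm/ | onset /h/.
V2 /y/ – V3 /y/: cluster /hm/ — the longest permitted-onset suffix is /m/; onset = /m/, preceding coda = /h/.
V3 /y/ – V4 /o/: /stb/ — longest licit onset from the right is /b/, leaving /st/ as coda.
Putting it together: kwovm.hyh.myst.bow.
Mapping each syllable to C/V: /kwovm/ → CCVCC, /hyh/ → CVC, /myst/ → CVCC, /bow/ → CVC.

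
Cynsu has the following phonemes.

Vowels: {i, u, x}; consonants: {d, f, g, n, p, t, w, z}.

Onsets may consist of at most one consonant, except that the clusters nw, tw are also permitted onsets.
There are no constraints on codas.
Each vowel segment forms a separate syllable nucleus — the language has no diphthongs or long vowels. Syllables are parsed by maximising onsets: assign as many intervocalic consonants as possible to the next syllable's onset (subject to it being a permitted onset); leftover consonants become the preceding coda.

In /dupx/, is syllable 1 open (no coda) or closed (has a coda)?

open

The vowels are u, x — 2 nuclei, so 2 syllables.
V1 /u/ – V2 /x/: /p/ → onset of the next syllable (single consonants are always licit onsets).
So the parse is du.px.
Syllable 1 is /du/; it ends in its nucleus with no coda, so it is open.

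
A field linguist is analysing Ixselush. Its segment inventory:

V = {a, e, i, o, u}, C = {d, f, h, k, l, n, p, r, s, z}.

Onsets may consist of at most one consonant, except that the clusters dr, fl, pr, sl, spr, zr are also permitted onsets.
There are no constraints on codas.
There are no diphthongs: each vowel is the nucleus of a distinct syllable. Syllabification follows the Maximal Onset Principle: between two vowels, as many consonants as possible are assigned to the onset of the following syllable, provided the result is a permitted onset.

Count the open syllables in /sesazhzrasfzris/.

1

Nuclei (vowels): e, a, a, i → 4 syllables.
/e…a/ gap (V1→V2): just /s/ — single C goes to the following onset.
/a…a/ gap (V2→V3): cluster /zhzr/ — the longest permitted-onset suffix is /zr/; onset = /zr/, preceding coda = /zh/.
/a…i/ gap (V3→V4): /sfzr/; trying suffixes from longest down, /zr/ is the first permitted one, so coda /sf/ | onset /zr/.
So the parse is se.sazh.zrasf.zris.
Classifying each syllable: /se/ (open), /sazh/ (closed), /zrasf/ (closed), /zris/ (closed).
Open syllables: 1.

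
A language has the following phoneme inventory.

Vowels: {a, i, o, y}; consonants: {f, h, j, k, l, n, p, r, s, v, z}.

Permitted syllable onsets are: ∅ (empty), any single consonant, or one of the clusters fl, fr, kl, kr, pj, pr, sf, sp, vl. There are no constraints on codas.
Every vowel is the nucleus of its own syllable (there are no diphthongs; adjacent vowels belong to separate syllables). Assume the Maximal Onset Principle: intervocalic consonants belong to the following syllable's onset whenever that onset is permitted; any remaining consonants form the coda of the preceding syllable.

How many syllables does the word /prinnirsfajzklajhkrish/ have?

5

Nuclei (vowels): i, i, a, a, i → 5 syllables.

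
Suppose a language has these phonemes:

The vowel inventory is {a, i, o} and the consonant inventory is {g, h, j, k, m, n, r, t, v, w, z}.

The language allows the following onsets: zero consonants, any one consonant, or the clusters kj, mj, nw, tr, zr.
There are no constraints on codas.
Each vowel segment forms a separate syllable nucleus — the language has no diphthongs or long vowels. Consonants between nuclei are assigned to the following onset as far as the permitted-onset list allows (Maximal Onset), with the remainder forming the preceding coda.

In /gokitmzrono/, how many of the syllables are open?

The vowels are o, i, o, o — 4 nuclei, so 4 syllables.
σ1/σ2 boundary: /k/ → onset of the next syllable (single consonants are always licit onsets).
σ2/σ3 boundary: cluster /tmzr/ — the longest permitted-onset suffix is /zr/; onset = /zr/, preceding coda = /tm/.
σ3/σ4 boundary: just /n/ — single C goes to the following onset.
Syllabification: go.kitm.zro.no.
Classifying each syllable: /go/ (open), /kitm/ (closed), /zro/ (open), /no/ (open).
Open syllables: 3.

3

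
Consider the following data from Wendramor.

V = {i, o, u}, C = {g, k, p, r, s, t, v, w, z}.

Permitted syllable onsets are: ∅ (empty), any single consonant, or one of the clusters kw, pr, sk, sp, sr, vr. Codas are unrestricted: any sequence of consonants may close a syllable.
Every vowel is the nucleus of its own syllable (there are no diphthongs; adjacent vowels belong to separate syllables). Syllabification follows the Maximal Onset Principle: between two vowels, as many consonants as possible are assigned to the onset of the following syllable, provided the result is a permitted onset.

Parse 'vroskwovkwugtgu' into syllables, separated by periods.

vros.kwov.kwugt.gu

Vowels present: o, o, u, u; each is a nucleus, giving 4 syllables.
/o…o/ gap (V1→V2): /skw/; trying suffixes from longest down, /kw/ is the first permitted one, so coda /s/ | onset /kw/.
/o…u/ gap (V2→V3): cluster /vkw/ — the longest permitted-onset suffix is /kw/; onset = /kw/, preceding coda = /v/.
/u…u/ gap (V3→V4): /gtg/; trying suffixes from longest down, /g/ is the first permitted one, so coda /gt/ | onset /g/.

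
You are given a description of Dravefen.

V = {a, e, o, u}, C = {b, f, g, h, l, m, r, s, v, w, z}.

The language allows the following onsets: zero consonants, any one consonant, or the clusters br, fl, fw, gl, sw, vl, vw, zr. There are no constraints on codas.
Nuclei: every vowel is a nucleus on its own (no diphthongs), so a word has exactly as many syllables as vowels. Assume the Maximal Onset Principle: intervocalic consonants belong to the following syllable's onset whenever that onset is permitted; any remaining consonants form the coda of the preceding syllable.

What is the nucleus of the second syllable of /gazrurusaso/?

Nuclei (vowels): a, u, u, a, o → 5 syllables.
The second nucleus (vowel 2 from the left) is /u/.

u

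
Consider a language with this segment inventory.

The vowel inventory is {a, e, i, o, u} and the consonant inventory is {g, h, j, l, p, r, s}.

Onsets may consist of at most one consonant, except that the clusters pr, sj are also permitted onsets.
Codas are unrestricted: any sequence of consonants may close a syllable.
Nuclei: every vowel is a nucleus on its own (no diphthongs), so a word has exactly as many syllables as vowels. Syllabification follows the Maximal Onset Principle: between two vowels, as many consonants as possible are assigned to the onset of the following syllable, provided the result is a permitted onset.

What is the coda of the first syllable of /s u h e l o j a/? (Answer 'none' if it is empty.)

Vowels present: u, e, o, a; each is a nucleus, giving 4 syllables.
σ1/σ2 boundary: /h/ is a single consonant, so it becomes the next onset.
σ2/σ3 boundary: /l/ → onset of the next syllable (single consonants are always licit onsets).
σ3/σ4 boundary: /j/ → onset of the next syllable (single consonants are always licit onsets).
Syllabification: su.he.lo.ja.
Syllable 1 is /su/: onset /s/, nucleus /u/, coda ∅.

none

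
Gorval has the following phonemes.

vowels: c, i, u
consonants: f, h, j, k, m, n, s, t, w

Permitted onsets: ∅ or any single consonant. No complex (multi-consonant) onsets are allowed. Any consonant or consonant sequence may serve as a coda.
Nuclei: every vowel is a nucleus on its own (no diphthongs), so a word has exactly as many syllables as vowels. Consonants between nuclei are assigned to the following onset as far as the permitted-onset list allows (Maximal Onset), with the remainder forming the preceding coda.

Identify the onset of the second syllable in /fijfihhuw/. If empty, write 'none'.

The vowels are i, i, u — 3 nuclei, so 3 syllables.
σ1/σ2 boundary: /jf/; trying suffixes from longest down, /f/ is the first permitted one, so coda /j/ | onset /f/.
σ2/σ3 boundary: /hh/ splits as /h/ + /h/ (/h/ is the longest suffix that is a licit onset).
Result: fij.fih.huw.
Syllable 2 is /fih/: onset /f/, nucleus /i/, coda /h/.

f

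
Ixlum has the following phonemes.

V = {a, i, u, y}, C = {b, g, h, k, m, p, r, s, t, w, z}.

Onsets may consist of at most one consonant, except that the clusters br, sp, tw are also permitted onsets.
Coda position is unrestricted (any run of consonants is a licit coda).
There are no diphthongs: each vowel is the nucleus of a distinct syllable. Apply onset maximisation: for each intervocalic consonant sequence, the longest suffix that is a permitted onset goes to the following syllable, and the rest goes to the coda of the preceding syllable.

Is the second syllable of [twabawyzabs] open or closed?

open

Nuclei (vowels): a, a, y, a → 4 syllables.
σ1/σ2 boundary: just /b/ — single C goes to the following onset.
σ2/σ3 boundary: /w/ is a single consonant, so it becomes the next onset.
σ3/σ4 boundary: /z/ is a single consonant, so it becomes the next onset.
Putting it together: twa.ba.wy.zabs.
Syllable 2 is /ba/; it ends in its nucleus with no coda, so it is open.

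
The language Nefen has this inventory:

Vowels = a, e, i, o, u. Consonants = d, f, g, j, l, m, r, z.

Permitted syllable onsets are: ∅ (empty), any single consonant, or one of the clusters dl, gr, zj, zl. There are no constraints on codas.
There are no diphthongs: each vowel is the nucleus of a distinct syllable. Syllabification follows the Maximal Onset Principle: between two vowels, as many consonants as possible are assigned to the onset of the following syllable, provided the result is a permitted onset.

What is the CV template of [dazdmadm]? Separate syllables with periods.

Nuclei (vowels): a, a → 2 syllables.
/a…a/ gap (V1→V2): cluster /zdm/ — the longest permitted-onset suffix is /m/; onset = /m/, preceding coda = /zd/.
Result: dazd.madm.
Mapping each syllable to C/V: /dazd/ → CVCC, /madm/ → CVCC.

CVCC.CVCC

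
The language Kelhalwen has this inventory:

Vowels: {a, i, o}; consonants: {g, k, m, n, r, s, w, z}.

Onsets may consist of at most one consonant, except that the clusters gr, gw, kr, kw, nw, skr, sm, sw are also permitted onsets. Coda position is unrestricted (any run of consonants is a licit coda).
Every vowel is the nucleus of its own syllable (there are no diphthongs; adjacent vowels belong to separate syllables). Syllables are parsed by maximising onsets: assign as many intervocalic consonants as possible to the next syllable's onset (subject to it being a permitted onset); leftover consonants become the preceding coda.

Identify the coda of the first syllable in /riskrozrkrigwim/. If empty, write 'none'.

Nuclei (vowels): i, o, i, i → 4 syllables.
V1 /i/ – V2 /o/: cluster /skr/ — /skr/ is itself a permitted onset, so the whole cluster goes right; preceding coda = ∅.
V2 /o/ – V3 /i/: /zrkr/ splits as /zr/ + /kr/ (/kr/ is the longest suffix that is a licit onset).
V3 /i/ – V4 /i/: cluster /gw/ — /gw/ is itself a permitted onset, so the whole cluster goes right; preceding coda = ∅.
Result: ri.skrozr.kri.gwim.
Syllable 1 is /ri/: onset /r/, nucleus /i/, coda ∅.

none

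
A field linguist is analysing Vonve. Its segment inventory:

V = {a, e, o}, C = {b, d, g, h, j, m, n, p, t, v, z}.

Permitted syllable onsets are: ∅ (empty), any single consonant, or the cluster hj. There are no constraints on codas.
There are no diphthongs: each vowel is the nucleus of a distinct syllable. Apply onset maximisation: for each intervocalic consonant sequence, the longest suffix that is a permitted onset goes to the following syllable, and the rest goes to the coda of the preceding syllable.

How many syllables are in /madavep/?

3

The vowels are a, a, e — 3 nuclei, so 3 syllables.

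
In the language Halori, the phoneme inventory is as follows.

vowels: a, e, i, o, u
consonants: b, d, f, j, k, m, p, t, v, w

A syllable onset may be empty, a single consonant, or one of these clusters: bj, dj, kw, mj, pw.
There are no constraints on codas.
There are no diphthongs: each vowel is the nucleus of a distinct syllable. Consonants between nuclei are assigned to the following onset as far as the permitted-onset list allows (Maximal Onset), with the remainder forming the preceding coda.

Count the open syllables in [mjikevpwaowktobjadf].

3

Nuclei (vowels): i, e, a, o, o, a → 6 syllables.
Between /i/ (V1) and /e/ (V2): /k/ → onset of the next syllable (single consonants are always licit onsets).
Between /e/ (V2) and /a/ (V3): /vpw/; trying suffixes from longest down, /pw/ is the first permitted one, so coda /v/ | onset /pw/.
Between /a/ (V3) and /o/ (V4): hiatus — the boundary sits between the two vowels.
Between /o/ (V4) and /o/ (V5): cluster /wkt/ — the longest permitted-onset suffix is /t/; onset = /t/, preceding coda = /wk/.
Between /o/ (V5) and /a/ (V6): cluster /bj/ — /bj/ is itself a permitted onset, so the whole cluster goes right; preceding coda = ∅.
So the parse is mji.kev.pwa.owk.to.bjadf.
Classifying each syllable: /mji/ (open), /kev/ (closed), /pwa/ (open), /owk/ (closed), /to/ (open), /bjadf/ (closed).
Open syllables: 3.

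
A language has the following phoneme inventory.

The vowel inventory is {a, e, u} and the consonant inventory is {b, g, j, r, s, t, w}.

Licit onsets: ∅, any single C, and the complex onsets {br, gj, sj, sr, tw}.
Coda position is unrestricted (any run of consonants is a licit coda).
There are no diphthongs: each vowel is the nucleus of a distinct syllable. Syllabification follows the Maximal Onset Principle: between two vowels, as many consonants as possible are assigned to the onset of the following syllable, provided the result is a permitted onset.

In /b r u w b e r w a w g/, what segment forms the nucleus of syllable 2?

Nuclei (vowels): u, e, a → 3 syllables.
The second nucleus (vowel 2 from the left) is /e/.

e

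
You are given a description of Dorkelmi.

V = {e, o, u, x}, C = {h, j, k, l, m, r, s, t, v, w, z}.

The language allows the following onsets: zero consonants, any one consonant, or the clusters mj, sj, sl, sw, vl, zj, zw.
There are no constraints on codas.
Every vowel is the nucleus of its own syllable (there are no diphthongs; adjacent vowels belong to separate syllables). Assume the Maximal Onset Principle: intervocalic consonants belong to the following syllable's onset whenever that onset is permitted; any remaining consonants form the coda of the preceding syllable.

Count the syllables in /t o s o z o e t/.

The vowels are o, o, o, e — 4 nuclei, so 4 syllables.

4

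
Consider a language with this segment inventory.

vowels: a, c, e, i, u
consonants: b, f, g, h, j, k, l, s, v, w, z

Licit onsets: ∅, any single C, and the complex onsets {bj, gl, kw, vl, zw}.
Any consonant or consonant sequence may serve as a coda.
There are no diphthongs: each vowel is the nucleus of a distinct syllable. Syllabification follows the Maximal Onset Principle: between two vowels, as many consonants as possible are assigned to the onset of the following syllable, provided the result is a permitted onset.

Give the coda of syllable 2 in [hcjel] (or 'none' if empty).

Vowels present: c, e; each is a nucleus, giving 2 syllables.
Between /c/ (V1) and /e/ (V2): /j/ is a single consonant, so it becomes the next onset.
Putting it together: hc.jel.
Syllable 2 is /jel/: onset /j/, nucleus /e/, coda /l/.

l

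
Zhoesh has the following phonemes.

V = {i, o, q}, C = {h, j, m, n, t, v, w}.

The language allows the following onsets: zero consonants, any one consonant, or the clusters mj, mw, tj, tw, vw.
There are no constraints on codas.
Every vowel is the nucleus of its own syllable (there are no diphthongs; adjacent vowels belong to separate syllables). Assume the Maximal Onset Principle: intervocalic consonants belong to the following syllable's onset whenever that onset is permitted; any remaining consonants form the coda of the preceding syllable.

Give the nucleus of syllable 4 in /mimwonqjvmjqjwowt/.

q

Vowels present: i, o, q, q, o; each is a nucleus, giving 5 syllables.
The fourth nucleus (vowel 4 from the left) is /q/.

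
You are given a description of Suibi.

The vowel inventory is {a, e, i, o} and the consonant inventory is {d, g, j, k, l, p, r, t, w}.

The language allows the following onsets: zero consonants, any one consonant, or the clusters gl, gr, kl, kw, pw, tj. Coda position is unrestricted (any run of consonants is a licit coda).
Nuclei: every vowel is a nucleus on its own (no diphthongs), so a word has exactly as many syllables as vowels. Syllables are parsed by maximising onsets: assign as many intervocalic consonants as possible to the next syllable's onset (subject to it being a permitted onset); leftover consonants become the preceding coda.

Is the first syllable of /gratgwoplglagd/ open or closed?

closed

Nuclei (vowels): a, o, a → 3 syllables.
Between /a/ (V1) and /o/ (V2): /tgw/ — longest licit onset from the right is /w/, leaving /tg/ as coda.
Between /o/ (V2) and /a/ (V3): /plgl/ — longest licit onset from the right is /gl/, leaving /pl/ as coda.
Result: gratg.wopl.glagd.
Syllable 1 is /gratg/ with coda /tg/, so it is closed.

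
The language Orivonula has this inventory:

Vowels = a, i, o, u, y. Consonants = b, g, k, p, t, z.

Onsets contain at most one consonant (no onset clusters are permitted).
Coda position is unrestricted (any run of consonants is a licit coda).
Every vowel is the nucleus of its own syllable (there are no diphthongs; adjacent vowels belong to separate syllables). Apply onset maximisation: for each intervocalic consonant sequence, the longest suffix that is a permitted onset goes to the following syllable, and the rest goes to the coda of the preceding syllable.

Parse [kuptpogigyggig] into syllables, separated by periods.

Vowels present: u, o, i, y, i; each is a nucleus, giving 5 syllables.
σ1/σ2 boundary: /ptp/ — longest licit onset from the right is /p/, leaving /pt/ as coda.
σ2/σ3 boundary: /g/ is a single consonant, so it becomes the next onset.
σ3/σ4 boundary: /g/ → onset of the next syllable (single consonants are always licit onsets).
σ4/σ5 boundary: /gg/; trying suffixes from longest down, /g/ is the first permitted one, so coda /g/ | onset /g/.

kupt.po.gi.gyg.gig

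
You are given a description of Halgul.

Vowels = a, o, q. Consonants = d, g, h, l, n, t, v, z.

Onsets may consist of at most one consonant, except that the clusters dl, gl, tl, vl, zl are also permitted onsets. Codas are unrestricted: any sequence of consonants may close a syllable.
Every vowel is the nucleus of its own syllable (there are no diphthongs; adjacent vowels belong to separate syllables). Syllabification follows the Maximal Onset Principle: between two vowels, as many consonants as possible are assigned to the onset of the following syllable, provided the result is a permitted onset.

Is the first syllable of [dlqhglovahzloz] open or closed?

Nuclei (vowels): q, o, a, o → 4 syllables.
/q…o/ gap (V1→V2): /hgl/ — longest licit onset from the right is /gl/, leaving /h/ as coda.
/o…a/ gap (V2→V3): /v/ → onset of the next syllable (single consonants are always licit onsets).
/a…o/ gap (V3→V4): /hzl/ — longest licit onset from the right is /zl/, leaving /h/ as coda.
Putting it together: dlqh.glo.vah.zloz.
Syllable 1 is /dlqh/ with coda /h/, so it is closed.

closed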